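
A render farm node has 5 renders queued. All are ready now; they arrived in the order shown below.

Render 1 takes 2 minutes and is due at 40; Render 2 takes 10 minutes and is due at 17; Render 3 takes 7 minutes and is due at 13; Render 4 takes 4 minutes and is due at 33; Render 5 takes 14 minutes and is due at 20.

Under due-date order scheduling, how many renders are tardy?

2

EDD (increasing due date): Render 3 Render 2 Render 5 Render 4 Render 1.
Render 3: 0→7, due 13, tardiness 0
Render 2: 7→17, due 17, tardiness 0
Render 5: 17→31, due 20, tardiness 11
Render 4: 31→35, due 33, tardiness 2
Render 1: 35→37, due 40, tardiness 0
Late renders: 2.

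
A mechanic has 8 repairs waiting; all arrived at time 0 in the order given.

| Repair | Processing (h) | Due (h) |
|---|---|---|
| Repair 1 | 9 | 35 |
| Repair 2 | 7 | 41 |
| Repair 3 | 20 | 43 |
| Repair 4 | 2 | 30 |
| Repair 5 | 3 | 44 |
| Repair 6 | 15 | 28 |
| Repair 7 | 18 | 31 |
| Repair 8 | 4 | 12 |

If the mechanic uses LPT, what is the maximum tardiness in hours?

61

LPT (decreasing processing time): Repair 3 Repair 7 Repair 6 Repair 1 Repair 2 Repair 8 Repair 5 Repair 4.
Repair 3: 0→20, due 43, tardiness 0
Repair 7: 20→38, due 31, tardiness 7
Repair 6: 38→53, due 28, tardiness 25
Repair 1: 53→62, due 35, tardiness 27
Repair 2: 62→69, due 41, tardiness 28
Repair 8: 69→73, due 12, tardiness 61
Repair 5: 73→76, due 44, tardiness 32
Repair 4: 76→78, due 30, tardiness 48
Maximum = 61.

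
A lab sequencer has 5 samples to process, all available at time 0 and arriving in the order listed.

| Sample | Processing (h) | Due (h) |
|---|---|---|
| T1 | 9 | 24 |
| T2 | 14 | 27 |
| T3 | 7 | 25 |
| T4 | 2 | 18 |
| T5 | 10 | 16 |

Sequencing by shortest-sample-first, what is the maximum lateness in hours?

SPT (increasing processing time): T4 T3 T1 T5 T2.
T4: 0→2, due 18, lateness -16
T3: 2→9, due 25, lateness -16
T1: 9→18, due 24, lateness -6
T5: 18→28, due 16, lateness 12
T2: 28→42, due 27, lateness 15
Maximum = 15.

15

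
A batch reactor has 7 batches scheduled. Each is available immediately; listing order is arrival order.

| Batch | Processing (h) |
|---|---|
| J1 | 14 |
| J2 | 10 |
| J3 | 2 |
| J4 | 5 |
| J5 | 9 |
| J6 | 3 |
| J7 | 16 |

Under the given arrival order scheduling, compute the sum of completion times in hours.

FIFO (arrival order): J1 J2 J3 J4 J5 J6 J7.
J1: 0→14
J2: 14→24
J3: 24→26
J4: 26→31
J5: 31→40
J6: 40→43
J7: 43→59
Sum = 14+24+26+31+40+43+59 = 237.

237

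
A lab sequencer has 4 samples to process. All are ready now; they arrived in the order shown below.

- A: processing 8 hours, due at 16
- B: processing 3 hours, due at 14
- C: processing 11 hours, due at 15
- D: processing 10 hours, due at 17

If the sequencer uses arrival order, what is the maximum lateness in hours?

15

FIFO (arrival order): A B C D.
A: 0→8, due 16, lateness -8
B: 8→11, due 14, lateness -3
C: 11→22, due 15, lateness 7
D: 22→32, due 17, lateness 15
Maximum = 15.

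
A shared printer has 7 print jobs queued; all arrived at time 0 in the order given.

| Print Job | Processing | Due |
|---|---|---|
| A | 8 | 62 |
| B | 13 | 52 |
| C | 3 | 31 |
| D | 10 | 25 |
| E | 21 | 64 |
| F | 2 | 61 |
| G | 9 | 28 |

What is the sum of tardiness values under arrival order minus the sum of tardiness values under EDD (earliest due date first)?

FIFO (arrival order): A B C D E F G.
A: 0→8, due 62, tardiness 0
B: 8→21, due 52, tardiness 0
C: 21→24, due 31, tardiness 0
D: 24→34, due 25, tardiness 9
E: 34→55, due 64, tardiness 0
F: 55→57, due 61, tardiness 0
G: 57→66, due 28, tardiness 38
Sum = 0+0+0+9+0+0+38 = 47.
EDD (increasing due date): D G C B F A E.
D: 0→10, due 25, tardiness 0
G: 10→19, due 28, tardiness 0
C: 19→22, due 31, tardiness 0
B: 22→35, due 52, tardiness 0
F: 35→37, due 61, tardiness 0
A: 37→45, due 62, tardiness 0
E: 45→66, due 64, tardiness 2
Sum = 0+0+0+0+0+0+2 = 2.
Difference = 47 − 2 = 45.

45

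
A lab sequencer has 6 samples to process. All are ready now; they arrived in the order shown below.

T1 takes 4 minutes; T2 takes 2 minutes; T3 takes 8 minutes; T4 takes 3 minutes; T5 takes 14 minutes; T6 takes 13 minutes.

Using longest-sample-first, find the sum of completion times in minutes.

201

LPT (decreasing processing time): T5 T6 T3 T1 T4 T2.
T5: 0→14
T6: 14→27
T3: 27→35
T1: 35→39
T4: 39→42
T2: 42→44
Sum = 14+27+35+39+42+44 = 201.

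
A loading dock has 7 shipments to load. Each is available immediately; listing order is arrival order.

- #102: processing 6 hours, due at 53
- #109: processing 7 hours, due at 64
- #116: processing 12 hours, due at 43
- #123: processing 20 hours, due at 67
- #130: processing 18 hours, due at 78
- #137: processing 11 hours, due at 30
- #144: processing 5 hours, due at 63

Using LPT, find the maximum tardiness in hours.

31

LPT (decreasing processing time): #123 #130 #116 #137 #109 #102 #144.
#123: 0→20, due 67, tardiness 0
#130: 20→38, due 78, tardiness 0
#116: 38→50, due 43, tardiness 7
#137: 50→61, due 30, tardiness 31
#109: 61→68, due 64, tardiness 4
#102: 68→74, due 53, tardiness 21
#144: 74→79, due 63, tardiness 16
Maximum = 31.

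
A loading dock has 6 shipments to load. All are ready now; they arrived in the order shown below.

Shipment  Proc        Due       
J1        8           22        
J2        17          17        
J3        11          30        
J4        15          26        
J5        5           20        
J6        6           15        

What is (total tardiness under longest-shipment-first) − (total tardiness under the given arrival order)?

LPT (decreasing processing time): J2 J4 J3 J1 J6 J5.
J2: 0→17, due 17, tardiness 0
J4: 17→32, due 26, tardiness 6
J3: 32→43, due 30, tardiness 13
J1: 43→51, due 22, tardiness 29
J6: 51→57, due 15, tardiness 42
J5: 57→62, due 20, tardiness 42
Sum = 0+6+13+29+42+42 = 132.
FIFO (arrival order): J1 J2 J3 J4 J5 J6.
J1: 0→8, due 22, tardiness 0
J2: 8→25, due 17, tardiness 8
J3: 25→36, due 30, tardiness 6
J4: 36→51, due 26, tardiness 25
J5: 51→56, due 20, tardiness 36
J6: 56→62, due 15, tardiness 47
Sum = 0+8+6+25+36+47 = 122.
Difference = 132 − 122 = 10.

10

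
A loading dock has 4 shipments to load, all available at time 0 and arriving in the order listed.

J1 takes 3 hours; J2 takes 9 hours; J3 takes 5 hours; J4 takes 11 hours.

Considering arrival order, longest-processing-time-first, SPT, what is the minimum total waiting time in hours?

28

FIFO (arrival order): J1 J2 J3 J4.
J1: waits 0, runs 0→3
J2: waits 3, runs 3→12
J3: waits 12, runs 12→17
J4: waits 17, runs 17→28
Sum = 0+3+12+17 = 32.
LPT (decreasing processing time): J4 J2 J3 J1.
J4: waits 0, runs 0→11
J2: waits 11, runs 11→20
J3: waits 20, runs 20→25
J1: waits 25, runs 25→28
Sum = 0+11+20+25 = 56.
SPT (increasing processing time): J1 J3 J2 J4.
J1: waits 0, runs 0→3
J3: waits 3, runs 3→8
J2: waits 8, runs 8→17
J4: waits 17, runs 17→28
Sum = 0+3+8+17 = 28.
FIFO 32, LPT 56, SPT 28 → minimum 28.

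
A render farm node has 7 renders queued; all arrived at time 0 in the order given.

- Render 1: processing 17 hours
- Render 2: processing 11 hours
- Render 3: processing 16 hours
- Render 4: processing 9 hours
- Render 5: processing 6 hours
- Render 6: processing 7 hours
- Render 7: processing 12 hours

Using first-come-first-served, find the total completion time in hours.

FIFO (arrival order): Render 1 Render 2 Render 3 Render 4 Render 5 Render 6 Render 7.
Render 1: 0→17
Render 2: 17→28
Render 3: 28→44
Render 4: 44→53
Render 5: 53→59
Render 6: 59→66
Render 7: 66→78
Sum = 17+28+44+53+59+66+78 = 345.

345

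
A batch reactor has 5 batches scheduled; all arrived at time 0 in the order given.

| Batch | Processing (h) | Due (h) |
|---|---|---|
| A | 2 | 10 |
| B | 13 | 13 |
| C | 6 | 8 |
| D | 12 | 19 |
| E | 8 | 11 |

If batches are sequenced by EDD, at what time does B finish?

EDD (increasing due date): C A E B D.
C: 0→6
A: 6→8
E: 8→16
B: 16→29

29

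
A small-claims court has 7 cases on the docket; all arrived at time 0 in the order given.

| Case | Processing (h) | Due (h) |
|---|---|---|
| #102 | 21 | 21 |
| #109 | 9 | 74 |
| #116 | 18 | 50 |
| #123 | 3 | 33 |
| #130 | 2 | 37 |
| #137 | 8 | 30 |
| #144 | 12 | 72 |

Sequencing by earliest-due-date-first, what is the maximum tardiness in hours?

EDD (increasing due date): #102 #137 #123 #130 #116 #144 #109.
#102: 0→21, due 21, tardiness 0
#137: 21→29, due 30, tardiness 0
#123: 29→32, due 33, tardiness 0
#130: 32→34, due 37, tardiness 0
#116: 34→52, due 50, tardiness 2
#144: 52→64, due 72, tardiness 0
#109: 64→73, due 74, tardiness 0
Maximum = 2.

2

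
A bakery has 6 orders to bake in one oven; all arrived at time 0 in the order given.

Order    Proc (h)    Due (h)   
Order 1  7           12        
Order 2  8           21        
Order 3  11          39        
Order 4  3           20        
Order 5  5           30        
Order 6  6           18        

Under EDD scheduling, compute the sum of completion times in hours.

129

EDD (increasing due date): Order 1 Order 6 Order 4 Order 2 Order 5 Order 3.
Order 1: 0→7
Order 6: 7→13
Order 4: 13→16
Order 2: 16→24
Order 5: 24→29
Order 3: 29→40
Sum = 7+13+16+24+29+40 = 129.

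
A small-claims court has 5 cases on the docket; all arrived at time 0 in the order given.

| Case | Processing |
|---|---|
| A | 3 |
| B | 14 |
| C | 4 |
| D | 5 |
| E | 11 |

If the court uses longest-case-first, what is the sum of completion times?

LPT (decreasing processing time): B E D C A.
B: 0→14
E: 14→25
D: 25→30
C: 30→34
A: 34→37
Sum = 14+25+30+34+37 = 140.

140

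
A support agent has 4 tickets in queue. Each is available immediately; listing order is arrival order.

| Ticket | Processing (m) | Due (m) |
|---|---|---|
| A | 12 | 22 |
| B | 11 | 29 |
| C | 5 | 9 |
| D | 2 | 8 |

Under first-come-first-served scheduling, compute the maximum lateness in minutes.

22

FIFO (arrival order): A B C D.
A: 0→12, due 22, lateness -10
B: 12→23, due 29, lateness -6
C: 23→28, due 9, lateness 19
D: 28→30, due 8, lateness 22
Maximum = 22.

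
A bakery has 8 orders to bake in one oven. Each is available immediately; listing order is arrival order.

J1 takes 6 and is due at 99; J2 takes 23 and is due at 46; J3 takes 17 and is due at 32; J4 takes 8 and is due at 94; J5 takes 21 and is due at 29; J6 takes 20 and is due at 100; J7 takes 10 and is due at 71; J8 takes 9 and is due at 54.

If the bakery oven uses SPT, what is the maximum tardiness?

68

SPT (increasing processing time): J1 J4 J8 J7 J3 J6 J5 J2.
J1: 0→6, due 99, tardiness 0
J4: 6→14, due 94, tardiness 0
J8: 14→23, due 54, tardiness 0
J7: 23→33, due 71, tardiness 0
J3: 33→50, due 32, tardiness 18
J6: 50→70, due 100, tardiness 0
J5: 70→91, due 29, tardiness 62
J2: 91→114, due 46, tardiness 68
Maximum = 68.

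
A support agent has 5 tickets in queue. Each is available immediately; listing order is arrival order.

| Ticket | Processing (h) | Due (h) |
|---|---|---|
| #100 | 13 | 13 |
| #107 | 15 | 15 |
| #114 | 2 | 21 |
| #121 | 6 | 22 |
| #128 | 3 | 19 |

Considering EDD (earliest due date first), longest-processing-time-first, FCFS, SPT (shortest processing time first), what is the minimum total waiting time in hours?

EDD (increasing due date): #100 #107 #128 #114 #121.
#100: waits 0, runs 0→13
#107: waits 13, runs 13→28
#128: waits 28, runs 28→31
#114: waits 31, runs 31→33
#121: waits 33, runs 33→39
Sum = 0+13+28+31+33 = 105.
LPT (decreasing processing time): #107 #100 #121 #128 #114.
#107: waits 0, runs 0→15
#100: waits 15, runs 15→28
#121: waits 28, runs 28→34
#128: waits 34, runs 34→37
#114: waits 37, runs 37→39
Sum = 0+15+28+34+37 = 114.
FIFO (arrival order): #100 #107 #114 #121 #128.
#100: waits 0, runs 0→13
#107: waits 13, runs 13→28
#114: waits 28, runs 28→30
#121: waits 30, runs 30→36
#128: waits 36, runs 36→39
Sum = 0+13+28+30+36 = 107.
SPT (increasing processing time): #114 #128 #121 #100 #107.
#114: waits 0, runs 0→2
#128: waits 2, runs 2→5
#121: waits 5, runs 5→11
#100: waits 11, runs 11→24
#107: waits 24, runs 24→39
Sum = 0+2+5+11+24 = 42.
EDD 105, LPT 114, FIFO 107, SPT 42 → minimum 42.

42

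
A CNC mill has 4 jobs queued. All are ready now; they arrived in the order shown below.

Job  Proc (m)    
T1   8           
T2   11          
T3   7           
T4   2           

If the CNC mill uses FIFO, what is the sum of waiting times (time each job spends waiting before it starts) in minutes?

53

FIFO (arrival order): T1 T2 T3 T4.
T1: waits 0, runs 0→8
T2: waits 8, runs 8→19
T3: waits 19, runs 19→26
T4: waits 26, runs 26→28
Sum = 0+8+19+26 = 53.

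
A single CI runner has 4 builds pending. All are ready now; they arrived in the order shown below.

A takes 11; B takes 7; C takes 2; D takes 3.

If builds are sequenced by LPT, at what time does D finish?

21

LPT (decreasing processing time): A B D C.
A: 0→11
B: 11→18
D: 18→21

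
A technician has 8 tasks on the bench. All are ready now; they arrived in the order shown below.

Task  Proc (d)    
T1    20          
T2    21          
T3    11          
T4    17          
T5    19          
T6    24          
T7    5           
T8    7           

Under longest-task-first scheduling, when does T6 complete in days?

LPT (decreasing processing time): T6 T2 T1 T5 T4 T3 T8 T7.
T6: 0→24

24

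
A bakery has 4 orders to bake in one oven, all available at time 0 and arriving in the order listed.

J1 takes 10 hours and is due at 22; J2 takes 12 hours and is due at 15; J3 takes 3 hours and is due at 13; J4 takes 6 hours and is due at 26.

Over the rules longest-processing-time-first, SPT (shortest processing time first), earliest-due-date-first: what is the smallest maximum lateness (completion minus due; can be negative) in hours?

LPT (decreasing processing time): J2 J1 J4 J3.
J2: 0→12, due 15, lateness -3
J1: 12→22, due 22, lateness 0
J4: 22→28, due 26, lateness 2
J3: 28→31, due 13, lateness 18
Maximum = 18.
SPT (increasing processing time): J3 J4 J1 J2.
J3: 0→3, due 13, lateness -10
J4: 3→9, due 26, lateness -17
J1: 9→19, due 22, lateness -3
J2: 19→31, due 15, lateness 16
Maximum = 16.
EDD (increasing due date): J3 J2 J1 J4.
J3: 0→3, due 13, lateness -10
J2: 3→15, due 15, lateness 0
J1: 15→25, due 22, lateness 3
J4: 25→31, due 26, lateness 5
Maximum = 5.
LPT 18, SPT 16, EDD 5 → minimum 5.

5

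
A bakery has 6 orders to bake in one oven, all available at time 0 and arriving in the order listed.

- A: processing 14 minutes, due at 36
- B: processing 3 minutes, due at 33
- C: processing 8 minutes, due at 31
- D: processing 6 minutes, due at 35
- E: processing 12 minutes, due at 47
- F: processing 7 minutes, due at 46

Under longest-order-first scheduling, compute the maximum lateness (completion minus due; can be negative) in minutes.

LPT (decreasing processing time): A E C F D B.
A: 0→14, due 36, lateness -22
E: 14→26, due 47, lateness -21
C: 26→34, due 31, lateness 3
F: 34→41, due 46, lateness -5
D: 41→47, due 35, lateness 12
B: 47→50, due 33, lateness 17
Maximum = 17.

17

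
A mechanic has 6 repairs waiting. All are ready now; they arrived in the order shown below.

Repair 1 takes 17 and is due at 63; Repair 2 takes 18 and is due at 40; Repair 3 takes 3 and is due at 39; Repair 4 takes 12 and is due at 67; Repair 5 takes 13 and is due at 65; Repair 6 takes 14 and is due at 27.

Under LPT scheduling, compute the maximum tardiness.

LPT (decreasing processing time): Repair 2 Repair 1 Repair 6 Repair 5 Repair 4 Repair 3.
Repair 2: 0→18, due 40, tardiness 0
Repair 1: 18→35, due 63, tardiness 0
Repair 6: 35→49, due 27, tardiness 22
Repair 5: 49→62, due 65, tardiness 0
Repair 4: 62→74, due 67, tardiness 7
Repair 3: 74→77, due 39, tardiness 38
Maximum = 38.

38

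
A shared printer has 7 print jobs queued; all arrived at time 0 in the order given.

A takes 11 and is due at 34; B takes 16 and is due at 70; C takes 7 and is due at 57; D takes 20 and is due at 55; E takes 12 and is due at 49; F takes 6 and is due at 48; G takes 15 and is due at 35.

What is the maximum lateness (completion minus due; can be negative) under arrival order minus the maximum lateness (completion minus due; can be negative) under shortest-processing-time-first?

20

FIFO (arrival order): A B C D E F G.
A: 0→11, due 34, lateness -23
B: 11→27, due 70, lateness -43
C: 27→34, due 57, lateness -23
D: 34→54, due 55, lateness -1
E: 54→66, due 49, lateness 17
F: 66→72, due 48, lateness 24
G: 72→87, due 35, lateness 52
Maximum = 52.
SPT (increasing processing time): F C A E G B D.
F: 0→6, due 48, lateness -42
C: 6→13, due 57, lateness -44
A: 13→24, due 34, lateness -10
E: 24→36, due 49, lateness -13
G: 36→51, due 35, lateness 16
B: 51→67, due 70, lateness -3
D: 67→87, due 55, lateness 32
Maximum = 32.
Difference = 52 − 32 = 20.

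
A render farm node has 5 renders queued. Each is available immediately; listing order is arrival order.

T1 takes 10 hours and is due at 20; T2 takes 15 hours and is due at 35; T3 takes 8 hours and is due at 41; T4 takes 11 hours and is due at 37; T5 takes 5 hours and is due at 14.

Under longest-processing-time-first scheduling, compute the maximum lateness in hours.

35

LPT (decreasing processing time): T2 T4 T1 T3 T5.
T2: 0→15, due 35, lateness -20
T4: 15→26, due 37, lateness -11
T1: 26→36, due 20, lateness 16
T3: 36→44, due 41, lateness 3
T5: 44→49, due 14, lateness 35
Maximum = 35.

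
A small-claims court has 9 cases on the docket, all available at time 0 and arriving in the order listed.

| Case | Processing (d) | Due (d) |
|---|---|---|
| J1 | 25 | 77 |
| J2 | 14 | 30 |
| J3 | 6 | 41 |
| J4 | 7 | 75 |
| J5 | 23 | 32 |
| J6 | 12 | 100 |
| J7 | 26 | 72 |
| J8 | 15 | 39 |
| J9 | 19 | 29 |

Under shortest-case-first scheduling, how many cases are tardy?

6

SPT (increasing processing time): J3 J4 J6 J2 J8 J9 J5 J1 J7.
J3: 0→6, due 41, tardiness 0
J4: 6→13, due 75, tardiness 0
J6: 13→25, due 100, tardiness 0
J2: 25→39, due 30, tardiness 9
J8: 39→54, due 39, tardiness 15
J9: 54→73, due 29, tardiness 44
J5: 73→96, due 32, tardiness 64
J1: 96→121, due 77, tardiness 44
J7: 121→147, due 72, tardiness 75
Late cases: 6.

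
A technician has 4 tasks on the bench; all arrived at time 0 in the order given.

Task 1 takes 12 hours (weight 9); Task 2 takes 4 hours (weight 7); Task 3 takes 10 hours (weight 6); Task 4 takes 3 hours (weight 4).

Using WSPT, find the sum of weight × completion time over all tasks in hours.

WSPT (decreasing weight/processing-time ratio): Task 2 Task 4 Task 1 Task 3.
Task 2: finishes 4, weight 7, w·C = 28
Task 4: finishes 7, weight 4, w·C = 28
Task 1: finishes 19, weight 9, w·C = 171
Task 3: finishes 29, weight 6, w·C = 174
Sum = 28+28+171+174 = 401.

401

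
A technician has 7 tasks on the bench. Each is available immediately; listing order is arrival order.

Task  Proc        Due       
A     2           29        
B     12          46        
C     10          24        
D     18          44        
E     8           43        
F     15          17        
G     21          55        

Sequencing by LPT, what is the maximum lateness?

57

LPT (decreasing processing time): G D F B C E A.
G: 0→21, due 55, lateness -34
D: 21→39, due 44, lateness -5
F: 39→54, due 17, lateness 37
B: 54→66, due 46, lateness 20
C: 66→76, due 24, lateness 52
E: 76→84, due 43, lateness 41
A: 84→86, due 29, lateness 57
Maximum = 57.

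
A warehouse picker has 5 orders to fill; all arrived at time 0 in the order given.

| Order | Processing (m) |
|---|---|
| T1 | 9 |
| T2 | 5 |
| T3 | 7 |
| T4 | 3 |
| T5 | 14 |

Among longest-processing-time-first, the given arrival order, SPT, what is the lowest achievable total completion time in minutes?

88

LPT (decreasing processing time): T5 T1 T3 T2 T4.
T5: 0→14
T1: 14→23
T3: 23→30
T2: 30→35
T4: 35→38
Sum = 14+23+30+35+38 = 140.
FIFO (arrival order): T1 T2 T3 T4 T5.
T1: 0→9
T2: 9→14
T3: 14→21
T4: 21→24
T5: 24→38
Sum = 9+14+21+24+38 = 106.
SPT (increasing processing time): T4 T2 T3 T1 T5.
T4: 0→3
T2: 3→8
T3: 8→15
T1: 15→24
T5: 24→38
Sum = 3+8+15+24+38 = 88.
LPT 140, FIFO 106, SPT 88 → minimum 88.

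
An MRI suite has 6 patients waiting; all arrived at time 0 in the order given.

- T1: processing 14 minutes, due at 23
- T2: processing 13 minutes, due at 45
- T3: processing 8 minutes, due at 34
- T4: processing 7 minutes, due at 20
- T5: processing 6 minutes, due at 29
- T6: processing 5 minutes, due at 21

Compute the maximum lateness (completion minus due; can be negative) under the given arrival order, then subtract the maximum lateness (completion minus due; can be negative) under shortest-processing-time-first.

FIFO (arrival order): T1 T2 T3 T4 T5 T6.
T1: 0→14, due 23, lateness -9
T2: 14→27, due 45, lateness -18
T3: 27→35, due 34, lateness 1
T4: 35→42, due 20, lateness 22
T5: 42→48, due 29, lateness 19
T6: 48→53, due 21, lateness 32
Maximum = 32.
SPT (increasing processing time): T6 T5 T4 T3 T2 T1.
T6: 0→5, due 21, lateness -16
T5: 5→11, due 29, lateness -18
T4: 11→18, due 20, lateness -2
T3: 18→26, due 34, lateness -8
T2: 26→39, due 45, lateness -6
T1: 39→53, due 23, lateness 30
Maximum = 30.
Difference = 32 − 30 = 2.

2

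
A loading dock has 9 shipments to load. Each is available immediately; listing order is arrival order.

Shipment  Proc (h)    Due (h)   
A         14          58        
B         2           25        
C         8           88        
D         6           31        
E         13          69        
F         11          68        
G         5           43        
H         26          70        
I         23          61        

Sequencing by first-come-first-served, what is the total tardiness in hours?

FIFO (arrival order): A B C D E F G H I.
A: 0→14, due 58, tardiness 0
B: 14→16, due 25, tardiness 0
C: 16→24, due 88, tardiness 0
D: 24→30, due 31, tardiness 0
E: 30→43, due 69, tardiness 0
F: 43→54, due 68, tardiness 0
G: 54→59, due 43, tardiness 16
H: 59→85, due 70, tardiness 15
I: 85→108, due 61, tardiness 47
Sum = 0+0+0+0+0+0+16+15+47 = 78.

78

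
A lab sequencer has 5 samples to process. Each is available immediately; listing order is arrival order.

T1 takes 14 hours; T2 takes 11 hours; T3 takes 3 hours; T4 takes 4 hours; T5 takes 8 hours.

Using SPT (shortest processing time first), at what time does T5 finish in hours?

SPT (increasing processing time): T3 T4 T5 T2 T1.
T3: 0→3
T4: 3→7
T5: 7→15

15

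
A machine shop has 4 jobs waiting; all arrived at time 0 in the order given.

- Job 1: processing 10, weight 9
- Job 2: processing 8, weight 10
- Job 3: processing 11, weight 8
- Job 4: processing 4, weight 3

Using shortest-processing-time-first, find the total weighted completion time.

594

SPT (increasing processing time): Job 4 Job 2 Job 1 Job 3.
Job 4: finishes 4, weight 3, w·C = 12
Job 2: finishes 12, weight 10, w·C = 120
Job 1: finishes 22, weight 9, w·C = 198
Job 3: finishes 33, weight 8, w·C = 264
Sum = 12+120+198+264 = 594.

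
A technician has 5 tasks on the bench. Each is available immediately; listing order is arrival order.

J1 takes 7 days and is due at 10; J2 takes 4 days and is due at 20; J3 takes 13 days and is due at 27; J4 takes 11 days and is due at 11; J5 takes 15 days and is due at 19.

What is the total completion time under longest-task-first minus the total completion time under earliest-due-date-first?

LPT (decreasing processing time): J5 J3 J4 J1 J2.
J5: 0→15
J3: 15→28
J4: 28→39
J1: 39→46
J2: 46→50
Sum = 15+28+39+46+50 = 178.
EDD (increasing due date): J1 J4 J5 J2 J3.
J1: 0→7
J4: 7→18
J5: 18→33
J2: 33→37
J3: 37→50
Sum = 7+18+33+37+50 = 145.
Difference = 178 − 145 = 33.

33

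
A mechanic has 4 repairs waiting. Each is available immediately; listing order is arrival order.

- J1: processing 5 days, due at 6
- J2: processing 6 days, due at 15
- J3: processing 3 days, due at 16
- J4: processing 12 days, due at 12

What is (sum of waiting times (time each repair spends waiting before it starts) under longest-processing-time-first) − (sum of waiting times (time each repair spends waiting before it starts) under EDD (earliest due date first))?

LPT (decreasing processing time): J4 J2 J1 J3.
J4: waits 0, runs 0→12
J2: waits 12, runs 12→18
J1: waits 18, runs 18→23
J3: waits 23, runs 23→26
Sum = 0+12+18+23 = 53.
EDD (increasing due date): J1 J4 J2 J3.
J1: waits 0, runs 0→5
J4: waits 5, runs 5→17
J2: waits 17, runs 17→23
J3: waits 23, runs 23→26
Sum = 0+5+17+23 = 45.
Difference = 53 − 45 = 8.

8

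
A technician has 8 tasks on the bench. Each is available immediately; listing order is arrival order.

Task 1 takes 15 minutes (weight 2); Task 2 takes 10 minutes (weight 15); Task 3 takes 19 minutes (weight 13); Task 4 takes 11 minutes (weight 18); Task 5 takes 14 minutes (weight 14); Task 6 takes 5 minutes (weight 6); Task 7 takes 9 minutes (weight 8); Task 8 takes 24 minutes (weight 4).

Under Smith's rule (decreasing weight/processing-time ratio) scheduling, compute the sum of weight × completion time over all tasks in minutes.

3087

WSPT (decreasing weight/processing-time ratio): Task 4 Task 2 Task 6 Task 5 Task 7 Task 3 Task 8 Task 1.
Task 4: finishes 11, weight 18, w·C = 198
Task 2: finishes 21, weight 15, w·C = 315
Task 6: finishes 26, weight 6, w·C = 156
Task 5: finishes 40, weight 14, w·C = 560
Task 7: finishes 49, weight 8, w·C = 392
Task 3: finishes 68, weight 13, w·C = 884
Task 8: finishes 92, weight 4, w·C = 368
Task 1: finishes 107, weight 2, w·C = 214
Sum = 198+315+156+560+392+884+368+214 = 3087.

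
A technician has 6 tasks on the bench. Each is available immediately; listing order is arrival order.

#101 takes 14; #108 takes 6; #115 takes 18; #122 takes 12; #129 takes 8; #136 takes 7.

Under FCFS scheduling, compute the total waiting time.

180

FIFO (arrival order): #101 #108 #115 #122 #129 #136.
#101: waits 0, runs 0→14
#108: waits 14, runs 14→20
#115: waits 20, runs 20→38
#122: waits 38, runs 38→50
#129: waits 50, runs 50→58
#136: waits 58, runs 58→65
Sum = 0+14+20+38+50+58 = 180.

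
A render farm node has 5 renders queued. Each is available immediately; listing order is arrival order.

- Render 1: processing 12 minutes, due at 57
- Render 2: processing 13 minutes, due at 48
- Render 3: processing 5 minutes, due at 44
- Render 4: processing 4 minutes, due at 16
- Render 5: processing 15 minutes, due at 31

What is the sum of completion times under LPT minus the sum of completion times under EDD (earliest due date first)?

44

LPT (decreasing processing time): Render 5 Render 2 Render 1 Render 3 Render 4.
Render 5: 0→15
Render 2: 15→28
Render 1: 28→40
Render 3: 40→45
Render 4: 45→49
Sum = 15+28+40+45+49 = 177.
EDD (increasing due date): Render 4 Render 5 Render 3 Render 2 Render 1.
Render 4: 0→4
Render 5: 4→19
Render 3: 19→24
Render 2: 24→37
Render 1: 37→49
Sum = 4+19+24+37+49 = 133.
Difference = 177 − 133 = 44.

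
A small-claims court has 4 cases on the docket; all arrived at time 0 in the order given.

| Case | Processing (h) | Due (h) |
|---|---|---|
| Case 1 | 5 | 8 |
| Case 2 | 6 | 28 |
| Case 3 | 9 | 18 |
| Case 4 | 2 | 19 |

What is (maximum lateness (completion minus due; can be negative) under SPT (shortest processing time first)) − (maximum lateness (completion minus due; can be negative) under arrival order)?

SPT (increasing processing time): Case 4 Case 1 Case 2 Case 3.
Case 4: 0→2, due 19, lateness -17
Case 1: 2→7, due 8, lateness -1
Case 2: 7→13, due 28, lateness -15
Case 3: 13→22, due 18, lateness 4
Maximum = 4.
FIFO (arrival order): Case 1 Case 2 Case 3 Case 4.
Case 1: 0→5, due 8, lateness -3
Case 2: 5→11, due 28, lateness -17
Case 3: 11→20, due 18, lateness 2
Case 4: 20→22, due 19, lateness 3
Maximum = 3.
Difference = 4 − 3 = 1.

1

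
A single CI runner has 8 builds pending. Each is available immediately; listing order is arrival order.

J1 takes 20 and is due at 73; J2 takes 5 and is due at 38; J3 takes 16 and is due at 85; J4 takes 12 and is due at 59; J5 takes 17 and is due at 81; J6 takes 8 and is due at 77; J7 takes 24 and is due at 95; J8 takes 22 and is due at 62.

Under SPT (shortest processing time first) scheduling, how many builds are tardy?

SPT (increasing processing time): J2 J6 J4 J3 J5 J1 J8 J7.
J2: 0→5, due 38, tardiness 0
J6: 5→13, due 77, tardiness 0
J4: 13→25, due 59, tardiness 0
J3: 25→41, due 85, tardiness 0
J5: 41→58, due 81, tardiness 0
J1: 58→78, due 73, tardiness 5
J8: 78→100, due 62, tardiness 38
J7: 100→124, due 95, tardiness 29
Late builds: 3.

3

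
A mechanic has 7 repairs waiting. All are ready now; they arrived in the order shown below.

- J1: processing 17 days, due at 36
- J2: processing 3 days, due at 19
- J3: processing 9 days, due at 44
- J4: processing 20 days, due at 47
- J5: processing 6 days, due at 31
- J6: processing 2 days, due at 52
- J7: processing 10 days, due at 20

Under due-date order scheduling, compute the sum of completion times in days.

248

EDD (increasing due date): J2 J7 J5 J1 J3 J4 J6.
J2: 0→3
J7: 3→13
J5: 13→19
J1: 19→36
J3: 36→45
J4: 45→65
J6: 65→67
Sum = 3+13+19+36+45+65+67 = 248.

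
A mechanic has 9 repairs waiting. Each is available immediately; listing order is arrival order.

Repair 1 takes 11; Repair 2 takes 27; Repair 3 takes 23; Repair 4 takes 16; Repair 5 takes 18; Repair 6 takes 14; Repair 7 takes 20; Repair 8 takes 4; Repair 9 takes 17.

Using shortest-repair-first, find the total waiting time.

458

SPT (increasing processing time): Repair 8 Repair 1 Repair 6 Repair 4 Repair 9 Repair 5 Repair 7 Repair 3 Repair 2.
Repair 8: waits 0, runs 0→4
Repair 1: waits 4, runs 4→15
Repair 6: waits 15, runs 15→29
Repair 4: waits 29, runs 29→45
Repair 9: waits 45, runs 45→62
Repair 5: waits 62, runs 62→80
Repair 7: waits 80, runs 80→100
Repair 3: waits 100, runs 100→123
Repair 2: waits 123, runs 123→150
Sum = 0+4+15+29+45+62+80+100+123 = 458.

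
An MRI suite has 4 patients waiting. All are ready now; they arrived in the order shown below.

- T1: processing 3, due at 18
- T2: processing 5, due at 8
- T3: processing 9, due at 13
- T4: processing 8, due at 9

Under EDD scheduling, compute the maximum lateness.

9

EDD (increasing due date): T2 T4 T3 T1.
T2: 0→5, due 8, lateness -3
T4: 5→13, due 9, lateness 4
T3: 13→22, due 13, lateness 9
T1: 22→25, due 18, lateness 7
Maximum = 9.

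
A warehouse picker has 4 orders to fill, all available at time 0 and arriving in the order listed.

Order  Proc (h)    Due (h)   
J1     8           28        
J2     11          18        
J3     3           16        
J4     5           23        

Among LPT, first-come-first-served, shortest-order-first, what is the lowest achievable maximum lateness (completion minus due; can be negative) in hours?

LPT (decreasing processing time): J2 J1 J4 J3.
J2: 0→11, due 18, lateness -7
J1: 11→19, due 28, lateness -9
J4: 19→24, due 23, lateness 1
J3: 24→27, due 16, lateness 11
Maximum = 11.
FIFO (arrival order): J1 J2 J3 J4.
J1: 0→8, due 28, lateness -20
J2: 8→19, due 18, lateness 1
J3: 19→22, due 16, lateness 6
J4: 22→27, due 23, lateness 4
Maximum = 6.
SPT (increasing processing time): J3 J4 J1 J2.
J3: 0→3, due 16, lateness -13
J4: 3→8, due 23, lateness -15
J1: 8→16, due 28, lateness -12
J2: 16→27, due 18, lateness 9
Maximum = 9.
LPT 11, FIFO 6, SPT 9 → minimum 6.

6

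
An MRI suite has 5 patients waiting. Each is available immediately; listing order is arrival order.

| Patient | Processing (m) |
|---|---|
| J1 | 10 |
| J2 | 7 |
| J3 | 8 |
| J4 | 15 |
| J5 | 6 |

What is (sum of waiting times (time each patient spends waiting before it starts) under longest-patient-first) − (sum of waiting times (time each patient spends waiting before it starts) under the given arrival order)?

LPT (decreasing processing time): J4 J1 J3 J2 J5.
J4: waits 0, runs 0→15
J1: waits 15, runs 15→25
J3: waits 25, runs 25→33
J2: waits 33, runs 33→40
J5: waits 40, runs 40→46
Sum = 0+15+25+33+40 = 113.
FIFO (arrival order): J1 J2 J3 J4 J5.
J1: waits 0, runs 0→10
J2: waits 10, runs 10→17
J3: waits 17, runs 17→25
J4: waits 25, runs 25→40
J5: waits 40, runs 40→46
Sum = 0+10+17+25+40 = 92.
Difference = 113 − 92 = 21.

21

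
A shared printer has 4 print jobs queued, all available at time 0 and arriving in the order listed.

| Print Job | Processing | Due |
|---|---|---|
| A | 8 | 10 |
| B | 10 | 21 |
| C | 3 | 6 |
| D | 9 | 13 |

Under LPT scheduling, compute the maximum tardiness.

24

LPT (decreasing processing time): B D A C.
B: 0→10, due 21, tardiness 0
D: 10→19, due 13, tardiness 6
A: 19→27, due 10, tardiness 17
C: 27→30, due 6, tardiness 24
Maximum = 24.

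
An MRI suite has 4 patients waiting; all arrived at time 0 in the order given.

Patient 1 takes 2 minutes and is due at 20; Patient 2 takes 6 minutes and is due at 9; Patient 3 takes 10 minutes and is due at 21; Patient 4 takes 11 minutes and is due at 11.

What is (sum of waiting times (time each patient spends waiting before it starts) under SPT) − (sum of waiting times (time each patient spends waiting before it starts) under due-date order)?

-14

SPT (increasing processing time): Patient 1 Patient 2 Patient 3 Patient 4.
Patient 1: waits 0, runs 0→2
Patient 2: waits 2, runs 2→8
Patient 3: waits 8, runs 8→18
Patient 4: waits 18, runs 18→29
Sum = 0+2+8+18 = 28.
EDD (increasing due date): Patient 2 Patient 4 Patient 1 Patient 3.
Patient 2: waits 0, runs 0→6
Patient 4: waits 6, runs 6→17
Patient 1: waits 17, runs 17→19
Patient 3: waits 19, runs 19→29
Sum = 0+6+17+19 = 42.
Difference = 28 − 42 = -14.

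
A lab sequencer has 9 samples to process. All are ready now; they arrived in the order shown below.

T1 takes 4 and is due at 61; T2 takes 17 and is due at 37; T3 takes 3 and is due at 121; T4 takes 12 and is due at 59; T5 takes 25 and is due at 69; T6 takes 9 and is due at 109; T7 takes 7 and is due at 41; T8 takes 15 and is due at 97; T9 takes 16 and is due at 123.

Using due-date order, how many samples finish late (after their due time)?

EDD (increasing due date): T2 T7 T4 T1 T5 T8 T6 T3 T9.
T2: 0→17, due 37, tardiness 0
T7: 17→24, due 41, tardiness 0
T4: 24→36, due 59, tardiness 0
T1: 36→40, due 61, tardiness 0
T5: 40→65, due 69, tardiness 0
T8: 65→80, due 97, tardiness 0
T6: 80→89, due 109, tardiness 0
T3: 89→92, due 121, tardiness 0
T9: 92→108, due 123, tardiness 0
Late samples: 0.

0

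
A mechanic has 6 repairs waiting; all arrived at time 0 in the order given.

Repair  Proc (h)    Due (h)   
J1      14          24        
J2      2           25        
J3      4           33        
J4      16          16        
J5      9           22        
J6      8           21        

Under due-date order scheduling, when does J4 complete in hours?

EDD (increasing due date): J4 J6 J5 J1 J2 J3.
J4: 0→16

16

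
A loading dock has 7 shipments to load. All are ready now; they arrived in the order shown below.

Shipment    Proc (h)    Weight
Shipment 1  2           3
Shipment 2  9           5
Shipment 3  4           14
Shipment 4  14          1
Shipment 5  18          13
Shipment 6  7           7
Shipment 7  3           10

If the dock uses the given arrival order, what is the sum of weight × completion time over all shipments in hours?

1859

FIFO (arrival order): Shipment 1 Shipment 2 Shipment 3 Shipment 4 Shipment 5 Shipment 6 Shipment 7.
Shipment 1: finishes 2, weight 3, w·C = 6
Shipment 2: finishes 11, weight 5, w·C = 55
Shipment 3: finishes 15, weight 14, w·C = 210
Shipment 4: finishes 29, weight 1, w·C = 29
Shipment 5: finishes 47, weight 13, w·C = 611
Shipment 6: finishes 54, weight 7, w·C = 378
Shipment 7: finishes 57, weight 10, w·C = 570
Sum = 6+55+210+29+611+378+570 = 1859.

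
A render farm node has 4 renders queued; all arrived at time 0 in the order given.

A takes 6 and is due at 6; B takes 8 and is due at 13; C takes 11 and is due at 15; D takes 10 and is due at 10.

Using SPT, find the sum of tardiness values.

35

SPT (increasing processing time): A B D C.
A: 0→6, due 6, tardiness 0
B: 6→14, due 13, tardiness 1
D: 14→24, due 10, tardiness 14
C: 24→35, due 15, tardiness 20
Sum = 0+1+14+20 = 35.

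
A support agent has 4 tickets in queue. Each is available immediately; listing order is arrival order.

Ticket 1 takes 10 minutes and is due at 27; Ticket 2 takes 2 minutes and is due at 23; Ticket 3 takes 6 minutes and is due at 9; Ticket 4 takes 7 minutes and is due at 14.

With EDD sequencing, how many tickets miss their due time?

EDD (increasing due date): Ticket 3 Ticket 4 Ticket 2 Ticket 1.
Ticket 3: 0→6, due 9, tardiness 0
Ticket 4: 6→13, due 14, tardiness 0
Ticket 2: 13→15, due 23, tardiness 0
Ticket 1: 15→25, due 27, tardiness 0
Late tickets: 0.

0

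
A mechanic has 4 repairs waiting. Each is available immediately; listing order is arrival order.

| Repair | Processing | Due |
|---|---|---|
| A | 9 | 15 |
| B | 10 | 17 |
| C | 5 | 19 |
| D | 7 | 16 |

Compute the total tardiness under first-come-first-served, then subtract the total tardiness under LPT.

-4

FIFO (arrival order): A B C D.
A: 0→9, due 15, tardiness 0
B: 9→19, due 17, tardiness 2
C: 19→24, due 19, tardiness 5
D: 24→31, due 16, tardiness 15
Sum = 0+2+5+15 = 22.
LPT (decreasing processing time): B A D C.
B: 0→10, due 17, tardiness 0
A: 10→19, due 15, tardiness 4
D: 19→26, due 16, tardiness 10
C: 26→31, due 19, tardiness 12
Sum = 0+4+10+12 = 26.
Difference = 22 − 26 = -4.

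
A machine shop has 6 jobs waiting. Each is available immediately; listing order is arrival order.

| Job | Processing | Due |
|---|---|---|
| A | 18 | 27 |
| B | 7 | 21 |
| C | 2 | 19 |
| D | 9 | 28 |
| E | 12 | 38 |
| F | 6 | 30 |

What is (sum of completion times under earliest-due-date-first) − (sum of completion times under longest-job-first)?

EDD (increasing due date): C B A D F E.
C: 0→2
B: 2→9
A: 9→27
D: 27→36
F: 36→42
E: 42→54
Sum = 2+9+27+36+42+54 = 170.
LPT (decreasing processing time): A E D B F C.
A: 0→18
E: 18→30
D: 30→39
B: 39→46
F: 46→52
C: 52→54
Sum = 18+30+39+46+52+54 = 239.
Difference = 170 − 239 = -69.

-69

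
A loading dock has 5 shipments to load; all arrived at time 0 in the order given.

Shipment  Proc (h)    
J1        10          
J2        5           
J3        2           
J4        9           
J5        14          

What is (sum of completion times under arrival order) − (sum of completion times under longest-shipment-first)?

FIFO (arrival order): J1 J2 J3 J4 J5.
J1: 0→10
J2: 10→15
J3: 15→17
J4: 17→26
J5: 26→40
Sum = 10+15+17+26+40 = 108.
LPT (decreasing processing time): J5 J1 J4 J2 J3.
J5: 0→14
J1: 14→24
J4: 24→33
J2: 33→38
J3: 38→40
Sum = 14+24+33+38+40 = 149.
Difference = 108 − 149 = -41.

-41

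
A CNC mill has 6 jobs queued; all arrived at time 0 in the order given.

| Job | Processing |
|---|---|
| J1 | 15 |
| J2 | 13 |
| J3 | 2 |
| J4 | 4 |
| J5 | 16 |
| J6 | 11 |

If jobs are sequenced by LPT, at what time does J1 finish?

31

LPT (decreasing processing time): J5 J1 J2 J6 J4 J3.
J5: 0→16
J1: 16→31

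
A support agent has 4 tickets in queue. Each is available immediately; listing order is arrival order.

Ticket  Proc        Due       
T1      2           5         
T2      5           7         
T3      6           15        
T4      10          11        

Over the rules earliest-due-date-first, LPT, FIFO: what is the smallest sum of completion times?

EDD (increasing due date): T1 T2 T4 T3.
T1: 0→2
T2: 2→7
T4: 7→17
T3: 17→23
Sum = 2+7+17+23 = 49.
LPT (decreasing processing time): T4 T3 T2 T1.
T4: 0→10
T3: 10→16
T2: 16→21
T1: 21→23
Sum = 10+16+21+23 = 70.
FIFO (arrival order): T1 T2 T3 T4.
T1: 0→2
T2: 2→7
T3: 7→13
T4: 13→23
Sum = 2+7+13+23 = 45.
EDD 49, LPT 70, FIFO 45 → minimum 45.

45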